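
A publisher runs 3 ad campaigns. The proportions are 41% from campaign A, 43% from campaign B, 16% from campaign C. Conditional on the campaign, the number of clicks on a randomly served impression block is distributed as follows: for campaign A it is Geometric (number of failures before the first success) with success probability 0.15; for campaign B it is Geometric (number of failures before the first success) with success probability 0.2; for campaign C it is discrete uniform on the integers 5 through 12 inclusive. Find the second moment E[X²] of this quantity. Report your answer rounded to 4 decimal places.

For each component E[X²] = Var + (mean)², giving A: 69.8889; B: 36; C: 77.5.
Overall E[X²] = 0.41·69.8889 + 0.43·36 + 0.16·77.5 = 56.5344.

56.5344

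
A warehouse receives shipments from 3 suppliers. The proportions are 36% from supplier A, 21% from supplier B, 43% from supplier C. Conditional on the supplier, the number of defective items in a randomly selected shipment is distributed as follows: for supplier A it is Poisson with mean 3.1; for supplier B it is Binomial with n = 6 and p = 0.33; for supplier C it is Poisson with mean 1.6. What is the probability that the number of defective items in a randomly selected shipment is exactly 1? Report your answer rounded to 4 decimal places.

Conditional on each supplier, P(X = 1): A: 0.139653; B: 0.267325; C: 0.323034.
By total probability, P(X = 1) = 0.36·0.139653 + 0.21·0.267325 + 0.43·0.323034 = 0.245318.

0.2453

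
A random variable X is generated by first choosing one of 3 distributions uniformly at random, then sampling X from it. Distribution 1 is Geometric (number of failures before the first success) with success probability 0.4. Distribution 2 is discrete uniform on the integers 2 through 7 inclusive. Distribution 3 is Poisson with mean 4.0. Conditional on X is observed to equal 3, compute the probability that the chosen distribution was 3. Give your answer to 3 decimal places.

Likelihoods P(X=3 | ·): 1: 0.0864; 2: 0.166667; 3: 0.195367.
Posterior ∝ prior × likelihood. Numerator for 3: 0.333333·0.195367 = 0.0651223.
Normalizing constant: 0.333333·0.0864 + 0.333333·0.166667 + 0.333333·0.195367 = 0.149478.
P(3 | observation) = 0.0651223 / 0.149478 = 0.435665.

0.436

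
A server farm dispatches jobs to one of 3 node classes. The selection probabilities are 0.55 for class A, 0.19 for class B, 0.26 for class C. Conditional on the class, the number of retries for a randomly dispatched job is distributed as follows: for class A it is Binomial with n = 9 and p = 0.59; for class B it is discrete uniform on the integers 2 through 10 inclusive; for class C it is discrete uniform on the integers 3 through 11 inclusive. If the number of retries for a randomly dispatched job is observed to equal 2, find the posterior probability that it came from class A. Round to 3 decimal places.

Likelihoods P(X=2 | ·): A: 0.0244058; B: 0.111111; C: 0.
Posterior ∝ prior × likelihood. Numerator for A: 0.55·0.0244058 = 0.0134232.
Normalizing constant: 0.55·0.0244058 + 0.19·0.111111 + 0.26·0 = 0.0345343.
P(A | observation) = 0.0134232 / 0.0345343 = 0.388692.

0.389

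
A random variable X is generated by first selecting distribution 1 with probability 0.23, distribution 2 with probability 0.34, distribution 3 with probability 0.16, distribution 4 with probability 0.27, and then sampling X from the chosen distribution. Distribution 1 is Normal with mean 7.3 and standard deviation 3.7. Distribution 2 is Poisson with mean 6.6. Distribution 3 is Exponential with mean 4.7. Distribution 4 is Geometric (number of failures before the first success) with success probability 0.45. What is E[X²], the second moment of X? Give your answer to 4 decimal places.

For each component E[X²] = Var + (mean)², giving 1: 66.98; 2: 50.16; 3: 44.18; 4: 4.20988.
Overall E[X²] = 0.23·66.98 + 0.34·50.16 + 0.16·44.18 + 0.27·4.20988 = 40.6653.

40.6653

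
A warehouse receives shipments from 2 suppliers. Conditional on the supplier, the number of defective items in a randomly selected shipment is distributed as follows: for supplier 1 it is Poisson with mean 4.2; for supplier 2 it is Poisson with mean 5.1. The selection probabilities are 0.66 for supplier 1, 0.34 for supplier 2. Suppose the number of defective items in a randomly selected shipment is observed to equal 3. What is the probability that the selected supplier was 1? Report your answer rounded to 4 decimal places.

0.7273

Likelihoods P(X=3 | ·): 1: 0.185165; 2: 0.13479.
Posterior ∝ prior × likelihood. Numerator for 1: 0.66·0.185165 = 0.122209.
Normalizing constant: 0.66·0.185165 + 0.34·0.13479 = 0.168038.
P(1 | observation) = 0.122209 / 0.168038 = 0.727272.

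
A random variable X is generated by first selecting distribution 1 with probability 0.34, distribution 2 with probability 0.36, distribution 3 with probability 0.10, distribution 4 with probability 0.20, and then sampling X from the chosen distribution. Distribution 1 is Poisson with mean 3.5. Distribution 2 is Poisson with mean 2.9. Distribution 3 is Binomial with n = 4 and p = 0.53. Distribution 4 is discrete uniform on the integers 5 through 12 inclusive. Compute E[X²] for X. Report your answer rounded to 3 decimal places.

For each component E[X²] = Var + (mean)², giving 1: 15.75; 2: 11.31; 3: 5.4908; 4: 77.5.
Overall E[X²] = 0.34·15.75 + 0.36·11.31 + 0.1·5.4908 + 0.2·77.5 = 25.4757.

25.476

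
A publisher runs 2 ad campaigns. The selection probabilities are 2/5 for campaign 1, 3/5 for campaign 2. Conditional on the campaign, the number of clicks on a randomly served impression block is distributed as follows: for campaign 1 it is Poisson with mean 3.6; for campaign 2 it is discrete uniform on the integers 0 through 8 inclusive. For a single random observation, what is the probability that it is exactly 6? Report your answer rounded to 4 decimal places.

Conditional on each campaign, P(X = 6): 1: 0.0826081; 2: 0.111111.
By total probability, P(X = 6) = 0.4·0.0826081 + 0.6·0.111111 = 0.0997099.

0.0997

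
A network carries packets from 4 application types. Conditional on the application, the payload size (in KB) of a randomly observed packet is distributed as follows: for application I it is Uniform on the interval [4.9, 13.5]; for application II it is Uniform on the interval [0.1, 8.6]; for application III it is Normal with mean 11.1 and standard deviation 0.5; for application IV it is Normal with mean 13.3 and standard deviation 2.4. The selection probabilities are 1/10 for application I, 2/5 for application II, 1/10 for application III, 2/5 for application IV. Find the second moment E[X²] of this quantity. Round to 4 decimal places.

For each component E[X²] = Var + (mean)², giving I: 90.8033; II: 24.9433; III: 123.46; IV: 182.65.
Overall E[X²] = 0.1·90.8033 + 0.4·24.9433 + 0.1·123.46 + 0.4·182.65 = 104.464.

104.4637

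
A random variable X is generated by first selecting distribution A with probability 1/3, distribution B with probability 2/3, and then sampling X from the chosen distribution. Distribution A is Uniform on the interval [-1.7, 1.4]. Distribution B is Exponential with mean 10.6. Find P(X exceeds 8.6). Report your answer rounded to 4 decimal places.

0.2962

Conditional on each component, P(X > 8.6): A: 0; B: 0.444271.
By total probability, P(X > 8.6) = 0.333333·0 + 0.666667·0.444271 = 0.296181.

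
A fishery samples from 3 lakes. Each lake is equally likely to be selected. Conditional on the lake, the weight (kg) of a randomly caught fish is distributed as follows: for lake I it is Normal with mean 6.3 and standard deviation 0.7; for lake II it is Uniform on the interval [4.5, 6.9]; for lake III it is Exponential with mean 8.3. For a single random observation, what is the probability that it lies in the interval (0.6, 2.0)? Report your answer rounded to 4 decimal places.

0.0481

Conditional on each lake, P(0.6 < X < 2.0): I: 4.05251e-10; II: 0; III: 0.144392.
By total probability, P(0.6 < X < 2.0) = 0.333333·4.05251e-10 + 0.333333·0 + 0.333333·0.144392 = 0.0481306.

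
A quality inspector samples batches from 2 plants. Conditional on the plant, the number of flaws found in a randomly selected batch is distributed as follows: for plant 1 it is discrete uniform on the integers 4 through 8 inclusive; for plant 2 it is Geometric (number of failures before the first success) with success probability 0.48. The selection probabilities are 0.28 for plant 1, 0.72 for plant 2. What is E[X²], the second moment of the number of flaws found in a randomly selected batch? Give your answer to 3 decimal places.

13.110

For each component E[X²] = Var + (mean)², giving 1: 38; 2: 3.43056.
Overall E[X²] = 0.28·38 + 0.72·3.43056 = 13.11.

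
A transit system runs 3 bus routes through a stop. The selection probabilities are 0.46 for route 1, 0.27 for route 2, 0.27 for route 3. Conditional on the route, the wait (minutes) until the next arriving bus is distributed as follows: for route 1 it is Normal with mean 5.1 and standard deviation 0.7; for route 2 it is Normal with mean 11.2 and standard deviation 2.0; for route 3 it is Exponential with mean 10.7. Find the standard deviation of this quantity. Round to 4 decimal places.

6.3838

Per component, 1: μ=5.1, E[X²]=26.5; 2: μ=11.2, E[X²]=129.44; 3: μ=10.7, E[X²]=228.98.
E[X] = 0.46·5.1 + 0.27·11.2 + 0.27·10.7 = 8.259.
E[X²] = 0.46·26.5 + 0.27·129.44 + 0.27·228.98 = 108.963.
Var(X) = E[X²] − (E[X])² = 108.963 − 68.2111 = 40.7523.
SD(X) = √40.7523 = 6.38375.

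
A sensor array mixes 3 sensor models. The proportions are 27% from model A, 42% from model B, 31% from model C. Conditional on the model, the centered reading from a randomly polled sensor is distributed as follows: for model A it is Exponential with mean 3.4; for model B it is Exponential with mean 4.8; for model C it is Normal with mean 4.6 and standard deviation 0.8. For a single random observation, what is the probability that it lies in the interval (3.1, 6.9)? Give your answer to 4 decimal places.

Conditional on each model, P(3.1 < X < 6.9): A: 0.270402; B: 0.286705; C: 0.967584.
By total probability, P(3.1 < X < 6.9) = 0.27·0.270402 + 0.42·0.286705 + 0.31·0.967584 = 0.493375.

0.4934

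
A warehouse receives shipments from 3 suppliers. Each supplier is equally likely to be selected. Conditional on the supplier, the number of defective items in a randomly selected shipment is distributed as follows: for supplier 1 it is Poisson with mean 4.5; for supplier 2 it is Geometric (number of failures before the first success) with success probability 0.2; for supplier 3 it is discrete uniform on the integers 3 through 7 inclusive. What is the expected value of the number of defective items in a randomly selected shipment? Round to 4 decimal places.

4.5000

Component means — 1: 4.5; 2: 4; 3: 5.
E[X] = 0.333333·4.5 + 0.333333·4 + 0.333333·5 = 4.5.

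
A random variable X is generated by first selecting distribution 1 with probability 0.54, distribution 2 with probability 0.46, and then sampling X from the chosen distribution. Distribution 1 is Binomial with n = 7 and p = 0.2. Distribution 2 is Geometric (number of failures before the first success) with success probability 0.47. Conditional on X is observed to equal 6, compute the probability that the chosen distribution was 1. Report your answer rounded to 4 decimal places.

0.0388

Likelihoods P(X=6 | ·): 1: 0.0003584; 2: 0.0104172.
Posterior ∝ prior × likelihood. Numerator for 1: 0.54·0.0003584 = 0.000193536.
Normalizing constant: 0.54·0.0003584 + 0.46·0.0104172 = 0.00498547.
P(1 | observation) = 0.000193536 / 0.00498547 = 0.03882.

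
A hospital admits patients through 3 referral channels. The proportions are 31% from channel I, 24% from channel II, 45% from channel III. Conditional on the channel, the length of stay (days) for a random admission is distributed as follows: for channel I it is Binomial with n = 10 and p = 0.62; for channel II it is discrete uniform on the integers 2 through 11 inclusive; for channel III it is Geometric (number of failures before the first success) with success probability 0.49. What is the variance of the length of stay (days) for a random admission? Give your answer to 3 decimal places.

10.605

Per component, I: μ=6.2, E[X²]=40.796; II: μ=6.5, E[X²]=50.5; III: μ=1.04082, E[X²]=3.20741.
E[X] = 0.31·6.2 + 0.24·6.5 + 0.45·1.04082 = 3.95037.
E[X²] = 0.31·40.796 + 0.24·50.5 + 0.45·3.20741 = 26.2101.
Var(X) = E[X²] − (E[X])² = 26.2101 − 15.6054 = 10.6047.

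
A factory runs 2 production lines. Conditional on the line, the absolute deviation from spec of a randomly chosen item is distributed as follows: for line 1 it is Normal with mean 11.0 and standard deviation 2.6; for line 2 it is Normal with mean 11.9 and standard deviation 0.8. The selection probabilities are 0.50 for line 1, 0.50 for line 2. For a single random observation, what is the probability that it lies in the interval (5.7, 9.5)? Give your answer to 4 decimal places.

0.1313

Conditional on each line, P(5.7 < X < 9.5): 1: 0.261244; 2: 0.0013499.
By total probability, P(5.7 < X < 9.5) = 0.5·0.261244 + 0.5·0.0013499 = 0.131297.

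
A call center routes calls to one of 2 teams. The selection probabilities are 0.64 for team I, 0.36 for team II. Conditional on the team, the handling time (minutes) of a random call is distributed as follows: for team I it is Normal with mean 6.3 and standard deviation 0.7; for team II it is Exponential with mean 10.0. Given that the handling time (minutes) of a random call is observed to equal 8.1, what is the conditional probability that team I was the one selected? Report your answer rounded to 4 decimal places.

Likelihoods f(8.1 | ·): I: 0.0208921; II: 0.0444858.
Posterior ∝ prior × likelihood. Numerator for I: 0.64·0.0208921 = 0.0133709.
Normalizing constant: 0.64·0.0208921 + 0.36·0.0444858 = 0.0293858.
P(I | observation) = 0.0133709 / 0.0293858 = 0.455013.

0.4550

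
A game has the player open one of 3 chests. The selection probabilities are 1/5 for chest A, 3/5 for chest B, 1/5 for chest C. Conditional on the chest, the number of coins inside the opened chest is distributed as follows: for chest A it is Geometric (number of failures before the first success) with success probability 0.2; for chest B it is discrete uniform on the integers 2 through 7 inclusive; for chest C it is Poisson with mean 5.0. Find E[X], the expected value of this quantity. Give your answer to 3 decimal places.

Component means — A: 4; B: 4.5; C: 5.
E[X] = 0.2·4 + 0.6·4.5 + 0.2·5 = 4.5.

4.500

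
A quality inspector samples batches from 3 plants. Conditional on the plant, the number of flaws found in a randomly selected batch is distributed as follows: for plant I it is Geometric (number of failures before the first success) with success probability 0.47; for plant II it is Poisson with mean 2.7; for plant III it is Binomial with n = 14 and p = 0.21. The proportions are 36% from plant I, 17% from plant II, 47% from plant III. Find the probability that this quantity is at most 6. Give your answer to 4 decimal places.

Conditional on each plant, P(X ≤ 6): I: 0.988253; II: 0.979431; III: 0.984807.
By total probability, P(X ≤ 6) = 0.36·0.988253 + 0.17·0.979431 + 0.47·0.984807 = 0.985134.

0.9851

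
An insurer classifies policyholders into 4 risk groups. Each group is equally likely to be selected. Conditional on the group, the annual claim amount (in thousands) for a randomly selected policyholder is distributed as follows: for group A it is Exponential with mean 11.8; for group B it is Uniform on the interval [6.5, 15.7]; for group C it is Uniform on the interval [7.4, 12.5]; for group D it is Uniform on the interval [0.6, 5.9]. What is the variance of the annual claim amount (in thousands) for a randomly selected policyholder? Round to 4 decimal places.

Per component, A: μ=11.8, E[X²]=278.48; B: μ=11.1, E[X²]=130.263; C: μ=9.95, E[X²]=101.17; D: μ=3.25, E[X²]=12.9033.
E[X] = 0.25·11.8 + 0.25·11.1 + 0.25·9.95 + 0.25·3.25 = 9.025.
E[X²] = 0.25·278.48 + 0.25·130.263 + 0.25·101.17 + 0.25·12.9033 = 130.704.
Var(X) = E[X²] − (E[X])² = 130.704 − 81.4506 = 49.2535.

49.2535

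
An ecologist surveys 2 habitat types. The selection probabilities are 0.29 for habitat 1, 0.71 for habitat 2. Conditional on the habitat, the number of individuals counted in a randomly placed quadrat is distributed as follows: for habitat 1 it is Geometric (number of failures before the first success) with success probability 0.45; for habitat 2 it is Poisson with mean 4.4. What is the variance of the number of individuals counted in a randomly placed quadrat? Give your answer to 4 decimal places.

5.9909

Per component, 1: μ=1.22222, E[X²]=4.20988; 2: μ=4.4, E[X²]=23.76.
E[X] = 0.29·1.22222 + 0.71·4.4 = 3.47844.
E[X²] = 0.29·4.20988 + 0.71·23.76 = 18.0905.
Var(X) = E[X²] − (E[X])² = 18.0905 − 12.0996 = 5.99089.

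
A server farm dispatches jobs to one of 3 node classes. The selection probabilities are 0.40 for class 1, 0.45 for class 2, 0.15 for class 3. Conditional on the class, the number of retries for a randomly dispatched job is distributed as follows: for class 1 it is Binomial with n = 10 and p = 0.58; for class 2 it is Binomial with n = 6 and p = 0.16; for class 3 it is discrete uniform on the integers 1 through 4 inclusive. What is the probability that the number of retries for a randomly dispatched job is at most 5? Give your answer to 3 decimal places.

Conditional on each class, P(X ≤ 5): 1: 0.417775; 2: 0.999983; 3: 1.
By total probability, P(X ≤ 5) = 0.4·0.417775 + 0.45·0.999983 + 0.15·1 = 0.767102.

0.767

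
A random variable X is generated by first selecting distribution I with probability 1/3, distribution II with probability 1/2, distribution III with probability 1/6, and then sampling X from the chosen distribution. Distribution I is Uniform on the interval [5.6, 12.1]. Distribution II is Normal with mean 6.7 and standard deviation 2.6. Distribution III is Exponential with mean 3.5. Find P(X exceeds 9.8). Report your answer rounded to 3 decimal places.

0.186

Conditional on each component, P(X > 9.8): I: 0.353846; II: 0.11657; III: 0.0608101.
By total probability, P(X > 9.8) = 0.333333·0.353846 + 0.5·0.11657 + 0.166667·0.0608101 = 0.186369.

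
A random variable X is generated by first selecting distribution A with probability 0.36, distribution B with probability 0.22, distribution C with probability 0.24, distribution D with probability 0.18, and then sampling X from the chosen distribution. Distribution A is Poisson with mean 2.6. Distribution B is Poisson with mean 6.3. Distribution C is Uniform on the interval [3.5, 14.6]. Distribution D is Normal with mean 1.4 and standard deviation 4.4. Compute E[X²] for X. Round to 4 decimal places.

39.4458

For each component E[X²] = Var + (mean)², giving A: 9.36; B: 45.99; C: 92.17; D: 21.32.
Overall E[X²] = 0.36·9.36 + 0.22·45.99 + 0.24·92.17 + 0.18·21.32 = 39.4458.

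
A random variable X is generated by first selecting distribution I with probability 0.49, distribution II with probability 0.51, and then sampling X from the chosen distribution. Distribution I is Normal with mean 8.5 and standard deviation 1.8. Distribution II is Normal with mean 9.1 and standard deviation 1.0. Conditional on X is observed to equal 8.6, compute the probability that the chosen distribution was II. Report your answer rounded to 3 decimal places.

Likelihoods f(8.6 | ·): I: 0.221293; II: 0.352065.
Posterior ∝ prior × likelihood. Numerator for II: 0.51·0.352065 = 0.179553.
Normalizing constant: 0.49·0.221293 + 0.51·0.352065 = 0.287987.
P(II | observation) = 0.179553 / 0.287987 = 0.623478.

0.623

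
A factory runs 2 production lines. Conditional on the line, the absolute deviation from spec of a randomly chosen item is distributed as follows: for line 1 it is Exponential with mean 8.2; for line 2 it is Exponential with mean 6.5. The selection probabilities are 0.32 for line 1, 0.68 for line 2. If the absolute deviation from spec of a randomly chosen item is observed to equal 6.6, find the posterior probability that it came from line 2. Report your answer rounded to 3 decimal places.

0.685

Likelihoods f(6.6 | ·): 1: 0.0545296; 2: 0.0557328.
Posterior ∝ prior × likelihood. Numerator for 2: 0.68·0.0557328 = 0.0378983.
Normalizing constant: 0.32·0.0545296 + 0.68·0.0557328 = 0.0553478.
P(2 | observation) = 0.0378983 / 0.0553478 = 0.68473.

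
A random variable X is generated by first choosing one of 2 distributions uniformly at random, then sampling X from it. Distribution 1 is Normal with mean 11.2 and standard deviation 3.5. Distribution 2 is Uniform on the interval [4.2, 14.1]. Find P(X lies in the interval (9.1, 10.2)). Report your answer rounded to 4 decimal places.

Conditional on each component, P(9.1 < X < 10.2): 1: 0.113295; 2: 0.111111.
By total probability, P(9.1 < X < 10.2) = 0.5·0.113295 + 0.5·0.111111 = 0.112203.

0.1122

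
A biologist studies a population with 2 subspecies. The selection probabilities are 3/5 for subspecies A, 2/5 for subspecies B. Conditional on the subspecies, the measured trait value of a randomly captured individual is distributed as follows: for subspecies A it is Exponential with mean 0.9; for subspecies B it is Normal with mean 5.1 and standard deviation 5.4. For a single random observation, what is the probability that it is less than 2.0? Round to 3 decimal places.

Conditional on each subspecies, P(X < 2.0): A: 0.891632; B: 0.282959.
By total probability, P(X < 2.0) = 0.6·0.891632 + 0.4·0.282959 = 0.648163.

0.648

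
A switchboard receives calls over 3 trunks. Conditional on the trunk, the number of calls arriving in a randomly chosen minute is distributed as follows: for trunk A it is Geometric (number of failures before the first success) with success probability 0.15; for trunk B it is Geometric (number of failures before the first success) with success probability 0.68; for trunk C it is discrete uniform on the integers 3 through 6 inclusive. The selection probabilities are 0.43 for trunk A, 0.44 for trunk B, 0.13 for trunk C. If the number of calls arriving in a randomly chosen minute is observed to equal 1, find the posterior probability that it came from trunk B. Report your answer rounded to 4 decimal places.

Likelihoods P(X=1 | ·): A: 0.1275; B: 0.2176; C: 0.
Posterior ∝ prior × likelihood. Numerator for B: 0.44·0.2176 = 0.095744.
Normalizing constant: 0.43·0.1275 + 0.44·0.2176 + 0.13·0 = 0.150569.
P(B | observation) = 0.095744 / 0.150569 = 0.635881.

0.6359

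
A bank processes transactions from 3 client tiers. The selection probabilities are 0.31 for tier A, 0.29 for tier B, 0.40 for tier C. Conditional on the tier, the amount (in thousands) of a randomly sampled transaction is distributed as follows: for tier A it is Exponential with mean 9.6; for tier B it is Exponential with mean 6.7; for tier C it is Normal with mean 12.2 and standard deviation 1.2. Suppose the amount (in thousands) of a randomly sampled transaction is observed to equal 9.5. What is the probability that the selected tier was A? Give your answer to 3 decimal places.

Likelihoods f(9.5 | ·): A: 0.038722; B: 0.0361522; C: 0.0264497.
Posterior ∝ prior × likelihood. Numerator for A: 0.31·0.038722 = 0.0120038.
Normalizing constant: 0.31·0.038722 + 0.29·0.0361522 + 0.4·0.0264497 = 0.0330678.
P(A | observation) = 0.0120038 / 0.0330678 = 0.363006.

0.363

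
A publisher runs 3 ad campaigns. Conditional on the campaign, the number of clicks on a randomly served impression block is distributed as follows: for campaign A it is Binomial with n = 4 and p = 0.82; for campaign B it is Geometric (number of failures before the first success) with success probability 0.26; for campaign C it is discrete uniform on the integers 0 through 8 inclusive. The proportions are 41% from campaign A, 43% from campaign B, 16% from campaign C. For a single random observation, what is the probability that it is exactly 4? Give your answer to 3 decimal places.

Conditional on each campaign, P(X = 4): A: 0.452122; B: 0.0779651; C: 0.111111.
By total probability, P(X = 4) = 0.41·0.452122 + 0.43·0.0779651 + 0.16·0.111111 = 0.236673.

0.237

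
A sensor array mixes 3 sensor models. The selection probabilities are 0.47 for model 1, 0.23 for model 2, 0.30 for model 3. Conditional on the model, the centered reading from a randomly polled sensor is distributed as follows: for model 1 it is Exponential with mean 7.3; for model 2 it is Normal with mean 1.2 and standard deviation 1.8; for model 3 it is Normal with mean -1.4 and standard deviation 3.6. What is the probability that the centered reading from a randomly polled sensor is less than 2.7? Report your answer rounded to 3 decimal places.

Conditional on each model, P(X < 2.7): 1: 0.309171; 2: 0.797672; 3: 0.872625.
By total probability, P(X < 2.7) = 0.47·0.309171 + 0.23·0.797672 + 0.3·0.872625 = 0.590562.

0.591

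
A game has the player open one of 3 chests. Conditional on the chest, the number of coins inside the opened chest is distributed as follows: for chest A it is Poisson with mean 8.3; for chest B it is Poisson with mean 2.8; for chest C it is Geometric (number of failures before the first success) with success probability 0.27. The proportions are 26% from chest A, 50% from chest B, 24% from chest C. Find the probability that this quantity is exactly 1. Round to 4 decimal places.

Conditional on each chest, P(X = 1): A: 0.00206269; B: 0.170268; C: 0.1971.
By total probability, P(X = 1) = 0.26·0.00206269 + 0.5·0.170268 + 0.24·0.1971 = 0.132974.

0.1330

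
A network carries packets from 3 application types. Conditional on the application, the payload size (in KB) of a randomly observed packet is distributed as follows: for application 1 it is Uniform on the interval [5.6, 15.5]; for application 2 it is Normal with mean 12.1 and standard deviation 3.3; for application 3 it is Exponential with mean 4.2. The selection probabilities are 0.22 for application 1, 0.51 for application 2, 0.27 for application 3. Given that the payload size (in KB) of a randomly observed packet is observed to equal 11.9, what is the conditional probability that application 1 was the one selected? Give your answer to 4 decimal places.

Likelihoods f(11.9 | ·): 1: 0.10101; 2: 0.12067; 3: 0.0140039.
Posterior ∝ prior × likelihood. Numerator for 1: 0.22·0.10101 = 0.0222222.
Normalizing constant: 0.22·0.10101 + 0.51·0.12067 + 0.27·0.0140039 = 0.0875449.
P(1 | observation) = 0.0222222 / 0.0875449 = 0.253838.

0.2538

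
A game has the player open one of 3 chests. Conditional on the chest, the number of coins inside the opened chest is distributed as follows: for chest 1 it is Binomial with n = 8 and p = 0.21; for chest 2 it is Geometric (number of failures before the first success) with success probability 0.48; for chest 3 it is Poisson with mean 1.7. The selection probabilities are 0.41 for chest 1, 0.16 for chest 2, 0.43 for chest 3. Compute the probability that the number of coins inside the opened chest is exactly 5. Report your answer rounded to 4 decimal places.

Conditional on each chest, P(X = 5): 1: 0.0112763; 2: 0.0182498; 3: 0.0216154.
By total probability, P(X = 5) = 0.41·0.0112763 + 0.16·0.0182498 + 0.43·0.0216154 = 0.0168379.

0.0168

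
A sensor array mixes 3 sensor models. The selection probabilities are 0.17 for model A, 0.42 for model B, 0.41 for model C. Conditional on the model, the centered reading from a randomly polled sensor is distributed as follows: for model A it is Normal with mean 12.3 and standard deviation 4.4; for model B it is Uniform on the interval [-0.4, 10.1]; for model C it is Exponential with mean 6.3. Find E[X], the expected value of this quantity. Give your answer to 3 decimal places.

Component means — A: 12.3; B: 4.85; C: 6.3.
E[X] = 0.17·12.3 + 0.42·4.85 + 0.41·6.3 = 6.711.

6.711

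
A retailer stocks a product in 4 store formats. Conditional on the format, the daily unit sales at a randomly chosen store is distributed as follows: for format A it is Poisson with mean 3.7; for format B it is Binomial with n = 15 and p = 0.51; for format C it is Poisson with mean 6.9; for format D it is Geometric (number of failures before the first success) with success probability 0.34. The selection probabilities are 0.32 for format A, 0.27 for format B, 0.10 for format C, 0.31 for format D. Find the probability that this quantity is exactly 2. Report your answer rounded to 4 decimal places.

Conditional on each format, P(X = 2): A: 0.169233; B: 0.00256377; C: 0.0239903; D: 0.148104.
By total probability, P(X = 2) = 0.32·0.169233 + 0.27·0.00256377 + 0.1·0.0239903 + 0.31·0.148104 = 0.103158.

0.1032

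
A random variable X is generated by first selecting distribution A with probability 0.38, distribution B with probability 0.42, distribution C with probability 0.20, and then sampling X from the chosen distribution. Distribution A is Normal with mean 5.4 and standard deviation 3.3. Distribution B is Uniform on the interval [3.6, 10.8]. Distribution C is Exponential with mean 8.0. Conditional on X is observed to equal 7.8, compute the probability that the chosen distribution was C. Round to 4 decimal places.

0.0915

Likelihoods f(7.8 | ·): A: 0.0927986; B: 0.138889; C: 0.047149.
Posterior ∝ prior × likelihood. Numerator for C: 0.2·0.047149 = 0.00942981.
Normalizing constant: 0.38·0.0927986 + 0.42·0.138889 + 0.2·0.047149 = 0.103027.
P(C | observation) = 0.00942981 / 0.103027 = 0.0915279.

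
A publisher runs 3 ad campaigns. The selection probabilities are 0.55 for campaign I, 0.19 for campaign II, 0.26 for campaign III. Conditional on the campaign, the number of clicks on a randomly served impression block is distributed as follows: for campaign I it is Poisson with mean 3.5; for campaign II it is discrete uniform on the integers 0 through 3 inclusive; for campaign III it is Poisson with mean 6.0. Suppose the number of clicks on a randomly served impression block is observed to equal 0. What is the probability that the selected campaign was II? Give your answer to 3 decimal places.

Likelihoods P(X=0 | ·): I: 0.0301974; II: 0.25; III: 0.00247875.
Posterior ∝ prior × likelihood. Numerator for II: 0.19·0.25 = 0.0475.
Normalizing constant: 0.55·0.0301974 + 0.19·0.25 + 0.26·0.00247875 = 0.064753.
P(II | observation) = 0.0475 / 0.064753 = 0.733556.

0.734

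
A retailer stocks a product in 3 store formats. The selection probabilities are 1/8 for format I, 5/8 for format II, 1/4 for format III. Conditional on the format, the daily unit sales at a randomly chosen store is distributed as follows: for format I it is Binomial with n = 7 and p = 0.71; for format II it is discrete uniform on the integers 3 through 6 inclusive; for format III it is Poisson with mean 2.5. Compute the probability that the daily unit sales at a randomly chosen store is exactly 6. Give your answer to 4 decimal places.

0.1957

Conditional on each format, P(X = 6): I: 0.260044; II: 0.25; III: 0.0278337.
By total probability, P(X = 6) = 0.125·0.260044 + 0.625·0.25 + 0.25·0.0278337 = 0.195714.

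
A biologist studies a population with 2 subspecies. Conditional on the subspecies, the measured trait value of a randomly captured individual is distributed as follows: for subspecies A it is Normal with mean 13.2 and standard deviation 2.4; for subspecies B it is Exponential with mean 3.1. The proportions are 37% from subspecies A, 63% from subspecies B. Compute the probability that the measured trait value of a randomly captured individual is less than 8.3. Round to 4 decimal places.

0.5943

Conditional on each subspecies, P(X < 8.3): A: 0.0205923; B: 0.93126.
By total probability, P(X < 8.3) = 0.37·0.0205923 + 0.63·0.93126 = 0.594313.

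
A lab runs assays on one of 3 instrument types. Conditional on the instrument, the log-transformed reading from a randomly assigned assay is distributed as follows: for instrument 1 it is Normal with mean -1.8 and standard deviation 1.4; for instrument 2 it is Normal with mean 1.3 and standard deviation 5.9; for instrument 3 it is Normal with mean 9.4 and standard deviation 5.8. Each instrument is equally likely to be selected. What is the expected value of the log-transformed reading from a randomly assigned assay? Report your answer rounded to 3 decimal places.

2.967

Component means — 1: -1.8; 2: 1.3; 3: 9.4.
E[X] = 0.333333·-1.8 + 0.333333·1.3 + 0.333333·9.4 = 2.96667.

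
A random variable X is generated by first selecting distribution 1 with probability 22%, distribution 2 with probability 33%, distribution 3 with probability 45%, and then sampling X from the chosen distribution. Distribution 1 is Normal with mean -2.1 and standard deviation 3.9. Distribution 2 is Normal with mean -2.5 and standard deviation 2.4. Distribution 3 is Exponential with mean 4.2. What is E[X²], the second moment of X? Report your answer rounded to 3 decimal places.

For each component E[X²] = Var + (mean)², giving 1: 19.62; 2: 12.01; 3: 35.28.
Overall E[X²] = 0.22·19.62 + 0.33·12.01 + 0.45·35.28 = 24.1557.

24.156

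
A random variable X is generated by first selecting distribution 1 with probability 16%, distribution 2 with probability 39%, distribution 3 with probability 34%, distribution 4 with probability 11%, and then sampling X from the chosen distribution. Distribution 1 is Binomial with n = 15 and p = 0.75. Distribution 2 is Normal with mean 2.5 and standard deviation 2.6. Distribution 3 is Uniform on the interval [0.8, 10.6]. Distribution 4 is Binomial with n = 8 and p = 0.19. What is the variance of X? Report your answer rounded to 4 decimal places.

16.1149

Per component, 1: μ=11.25, E[X²]=129.375; 2: μ=2.5, E[X²]=13.01; 3: μ=5.7, E[X²]=40.4933; 4: μ=1.52, E[X²]=3.5416.
E[X] = 0.16·11.25 + 0.39·2.5 + 0.34·5.7 + 0.11·1.52 = 4.8802.
E[X²] = 0.16·129.375 + 0.39·13.01 + 0.34·40.4933 + 0.11·3.5416 = 39.9312.
Var(X) = E[X²] − (E[X])² = 39.9312 − 23.8164 = 16.1149.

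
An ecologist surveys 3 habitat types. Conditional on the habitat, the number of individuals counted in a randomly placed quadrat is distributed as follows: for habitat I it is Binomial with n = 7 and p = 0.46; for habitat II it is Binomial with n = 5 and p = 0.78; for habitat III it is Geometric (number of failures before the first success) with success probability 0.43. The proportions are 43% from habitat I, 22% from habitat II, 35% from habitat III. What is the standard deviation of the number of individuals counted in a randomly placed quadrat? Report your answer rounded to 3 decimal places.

Per component, I: μ=3.22, E[X²]=12.1072; II: μ=3.9, E[X²]=16.068; III: μ=1.32558, E[X²]=4.83991.
E[X] = 0.43·3.22 + 0.22·3.9 + 0.35·1.32558 = 2.70655.
E[X²] = 0.43·12.1072 + 0.22·16.068 + 0.35·4.83991 = 10.435.
Var(X) = E[X²] − (E[X])² = 10.435 − 7.32543 = 3.10959.
SD(X) = √3.10959 = 1.7634.

1.763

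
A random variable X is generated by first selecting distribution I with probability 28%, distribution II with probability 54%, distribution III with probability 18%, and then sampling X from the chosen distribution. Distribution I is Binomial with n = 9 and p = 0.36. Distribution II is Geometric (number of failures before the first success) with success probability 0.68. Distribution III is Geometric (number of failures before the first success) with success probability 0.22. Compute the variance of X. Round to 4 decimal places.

5.9385

Per component, I: μ=3.24, E[X²]=12.5712; II: μ=0.470588, E[X²]=0.913495; III: μ=3.54545, E[X²]=28.686.
E[X] = 0.28·3.24 + 0.54·0.470588 + 0.18·3.54545 = 1.7995.
E[X²] = 0.28·12.5712 + 0.54·0.913495 + 0.18·28.686 = 9.17669.
Var(X) = E[X²] − (E[X])² = 9.17669 − 3.2382 = 5.9385.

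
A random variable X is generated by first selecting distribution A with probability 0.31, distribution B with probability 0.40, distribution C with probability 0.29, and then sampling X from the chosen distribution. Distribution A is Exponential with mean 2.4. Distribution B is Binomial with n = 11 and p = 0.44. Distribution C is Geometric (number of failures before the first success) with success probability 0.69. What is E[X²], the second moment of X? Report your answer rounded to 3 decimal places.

For each component E[X²] = Var + (mean)², giving A: 11.52; B: 26.136; C: 0.852972.
Overall E[X²] = 0.31·11.52 + 0.4·26.136 + 0.29·0.852972 = 14.273.

14.273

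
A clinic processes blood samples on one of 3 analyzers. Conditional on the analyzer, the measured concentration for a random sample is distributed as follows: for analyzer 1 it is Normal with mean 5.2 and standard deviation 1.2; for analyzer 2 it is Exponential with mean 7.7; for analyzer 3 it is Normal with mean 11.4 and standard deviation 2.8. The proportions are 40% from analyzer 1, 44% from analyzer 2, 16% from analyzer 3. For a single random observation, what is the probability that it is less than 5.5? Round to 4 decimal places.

Conditional on each analyzer, P(X < 5.5): 1: 0.598706; 2: 0.510458; 3: 0.0175526.
By total probability, P(X < 5.5) = 0.4·0.598706 + 0.44·0.510458 + 0.16·0.0175526 = 0.466893.

0.4669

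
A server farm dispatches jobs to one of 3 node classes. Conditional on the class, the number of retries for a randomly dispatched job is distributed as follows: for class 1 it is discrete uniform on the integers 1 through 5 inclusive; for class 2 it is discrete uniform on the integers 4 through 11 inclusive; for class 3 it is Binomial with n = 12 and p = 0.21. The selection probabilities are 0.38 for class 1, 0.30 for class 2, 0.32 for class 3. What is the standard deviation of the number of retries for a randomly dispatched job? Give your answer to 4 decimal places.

2.7730

Per component, 1: μ=3, E[X²]=11; 2: μ=7.5, E[X²]=61.5; 3: μ=2.52, E[X²]=8.3412.
E[X] = 0.38·3 + 0.3·7.5 + 0.32·2.52 = 4.1964.
E[X²] = 0.38·11 + 0.3·61.5 + 0.32·8.3412 = 25.2992.
Var(X) = E[X²] − (E[X])² = 25.2992 − 17.6098 = 7.68941.
SD(X) = √7.68941 = 2.77298.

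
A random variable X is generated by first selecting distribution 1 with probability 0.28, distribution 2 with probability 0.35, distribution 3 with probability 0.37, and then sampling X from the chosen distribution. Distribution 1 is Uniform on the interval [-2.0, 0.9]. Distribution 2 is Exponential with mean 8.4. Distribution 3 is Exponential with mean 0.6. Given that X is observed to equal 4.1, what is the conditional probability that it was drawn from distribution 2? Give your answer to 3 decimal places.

Likelihoods f(4.1 | ·): 1: 0; 2: 0.0730708; 3: 0.00179544.
Posterior ∝ prior × likelihood. Numerator for 2: 0.35·0.0730708 = 0.0255748.
Normalizing constant: 0.28·0 + 0.35·0.0730708 + 0.37·0.00179544 = 0.0262391.
P(2 | observation) = 0.0255748 / 0.0262391 = 0.974682.

0.975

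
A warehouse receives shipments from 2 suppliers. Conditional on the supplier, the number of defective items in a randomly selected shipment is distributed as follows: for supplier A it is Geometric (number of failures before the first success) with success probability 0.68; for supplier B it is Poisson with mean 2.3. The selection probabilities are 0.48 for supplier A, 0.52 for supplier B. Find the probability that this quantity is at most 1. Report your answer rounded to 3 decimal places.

Conditional on each supplier, P(X ≤ 1): A: 0.8976; B: 0.330854.
By total probability, P(X ≤ 1) = 0.48·0.8976 + 0.52·0.330854 = 0.602892.

0.603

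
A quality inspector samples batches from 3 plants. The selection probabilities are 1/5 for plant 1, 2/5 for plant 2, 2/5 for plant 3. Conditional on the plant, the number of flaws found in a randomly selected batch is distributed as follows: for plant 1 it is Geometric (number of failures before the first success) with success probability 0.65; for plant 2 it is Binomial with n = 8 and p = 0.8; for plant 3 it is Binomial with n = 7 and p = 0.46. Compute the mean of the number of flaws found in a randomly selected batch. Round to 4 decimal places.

3.9557

Component means — 1: 0.538462; 2: 6.4; 3: 3.22.
E[X] = 0.2·0.538462 + 0.4·6.4 + 0.4·3.22 = 3.95569.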